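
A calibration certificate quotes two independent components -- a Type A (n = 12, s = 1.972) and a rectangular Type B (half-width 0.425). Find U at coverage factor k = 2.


u_A = s / sqrt(n) = 1.972 / sqrt(12) = 0.56926737
u_B = half_width / sqrt(3) = 0.425 / sqrt(3) = 0.24537386
uc = sqrt(u_A^2 + u_B^2) = sqrt(0.56926737^2 + 0.24537386^2) = 0.61989811
U = k * uc = 2 * 0.61989811
U = 1.2398

1.2398


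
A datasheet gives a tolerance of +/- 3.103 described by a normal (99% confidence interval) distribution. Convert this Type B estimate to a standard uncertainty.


u_B = half_width / 2.576
u_B = 3.103 / 2.576
u_B = 1.2046

1.2046


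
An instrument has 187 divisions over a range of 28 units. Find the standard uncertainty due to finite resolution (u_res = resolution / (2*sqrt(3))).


resolution = range / divisions
resolution = 28 / 187 = 0.14973262
u_res = resolution / (2*sqrt(3))
u_res = 0.14973262 / 3.4641016
u_res = 0.0432

0.0432


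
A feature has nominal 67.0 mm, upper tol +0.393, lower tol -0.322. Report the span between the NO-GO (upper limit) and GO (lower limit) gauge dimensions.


GO = nominal - lower_tol (smallest hole = maximum material condition)
GO = 67.0 - 0.322 = 66.678
NO-GO = nominal + upper_tol (largest hole = least material condition)
NO-GO = 67.0 + 0.393 = 67.393
spread = NO-GO - GO = 67.393 - 66.678 = 0.7150

0.7150


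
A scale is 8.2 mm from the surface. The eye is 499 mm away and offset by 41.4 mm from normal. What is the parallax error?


error = h * offset / d
= 8.2 * 41.4 / 499
= 0.6803

0.6803


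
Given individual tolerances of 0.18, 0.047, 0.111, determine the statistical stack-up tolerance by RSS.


RSS = sqrt(0.18^2 + 0.047^2 + 0.111^2)
= sqrt(0.04693)
= 0.2166

0.2166


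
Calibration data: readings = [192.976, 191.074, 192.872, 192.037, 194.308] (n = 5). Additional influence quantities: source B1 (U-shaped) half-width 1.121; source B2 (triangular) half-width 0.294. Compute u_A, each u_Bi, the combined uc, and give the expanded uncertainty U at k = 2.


mean = (192.976 + 191.074 + 192.872 + 192.037 + 194.308) / 5 = 192.6534
s = sqrt(sum((x - mean)^2)/(n-1)) = 1.2004178
u_A = s / sqrt(n) = 1.2004178 / sqrt(5) = 0.53684316
u_B1 = 1.121 / sqrt(2) = 0.7926667
u_B2 = 0.294 / sqrt(6) = 0.120025
uc = sqrt(0.53684316^2 + 0.7926667^2 + 0.120025^2) = 0.96484562
U = k * uc = 2 * 0.96484562
U = 1.9297

1.9297


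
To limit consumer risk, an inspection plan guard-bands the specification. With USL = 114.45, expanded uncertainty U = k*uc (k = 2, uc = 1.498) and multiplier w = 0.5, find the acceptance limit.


U = k * uc = 2 * 1.498 = 2.996
guard band g = w * U = 0.5 * 2.996 = 1.498
AL = USL - g = 114.45 - 1.498
AL = 112.9520

112.9520


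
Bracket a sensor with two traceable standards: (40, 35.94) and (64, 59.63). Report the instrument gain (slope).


slope = (y2 - y1) / (x2 - x1)
= (59.63 - 35.94) / (64 - 40)
= 23.6900 / 24
= 0.9871

0.9871


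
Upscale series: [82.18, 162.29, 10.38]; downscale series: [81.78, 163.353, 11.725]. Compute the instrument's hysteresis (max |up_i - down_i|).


|82.18 - 81.78| = 0.4000
|162.29 - 163.353| = 1.0630
|10.38 - 11.725| = 1.3450
hysteresis = max(diffs) = 1.3450

1.3450


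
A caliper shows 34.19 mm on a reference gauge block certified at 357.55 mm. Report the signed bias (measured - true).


Systematic error = measured - true
= 34.19 - 357.55
= -323.3600

-323.3600


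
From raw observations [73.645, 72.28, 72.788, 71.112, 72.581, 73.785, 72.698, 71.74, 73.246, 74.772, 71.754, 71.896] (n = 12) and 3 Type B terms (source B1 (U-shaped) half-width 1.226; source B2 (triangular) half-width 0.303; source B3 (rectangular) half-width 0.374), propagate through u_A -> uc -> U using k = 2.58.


mean = (73.645 + 72.28 + 72.788 + 71.112 + 72.581 + 73.785 + 72.698 + 71.74 + 73.246 + 74.772 + 71.754 + 71.896) / 12 = 72.69141667
s = sqrt(sum((x - mean)^2)/(n-1)) = 1.0376394
u_A = s / sqrt(n) = 1.0376394 / sqrt(12) = 0.29954069
u_B1 = 1.226 / sqrt(2) = 0.86691291
u_B2 = 0.303 / sqrt(6) = 0.12369923
u_B3 = 0.374 / sqrt(3) = 0.215929
uc = sqrt(0.29954069^2 + 0.86691291^2 + 0.12369923^2 + 0.215929^2) = 0.9503628
U = k * uc = 2.58 * 0.9503628
U = 2.4519

2.4519


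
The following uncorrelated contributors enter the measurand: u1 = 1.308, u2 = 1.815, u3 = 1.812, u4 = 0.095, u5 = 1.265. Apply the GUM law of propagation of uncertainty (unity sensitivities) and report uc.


uc = sqrt(1.308^2 + 1.815^2 + 1.812^2 + 0.095^2 + 1.265^2)
uc = sqrt(9.897683)
uc = 3.1461

3.1461


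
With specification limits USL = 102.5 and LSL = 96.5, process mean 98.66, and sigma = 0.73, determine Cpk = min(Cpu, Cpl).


Cpu = (USL - mean) / (3*sigma) = (102.5 - 98.66) / (3*0.73) = 1.7534
Cpl = (mean - LSL) / (3*sigma) = (98.66 - 96.5) / (3*0.73) = 0.9863
Cpk = min(Cpu, Cpl) = 0.9863

0.9863


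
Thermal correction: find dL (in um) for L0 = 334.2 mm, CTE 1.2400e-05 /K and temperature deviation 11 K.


dL = L * alpha * dT
= 334.2 * 1.2400e-05 * 11
= 0.0455849 mm
dL_um = 0.0455849 * 1000 = 45.5849 um

45.5849


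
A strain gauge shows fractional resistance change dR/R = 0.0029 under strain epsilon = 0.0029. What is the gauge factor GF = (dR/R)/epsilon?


GF = (dR/R) / epsilon
= 0.0029 / 0.0029
= 1.0000

1.0000


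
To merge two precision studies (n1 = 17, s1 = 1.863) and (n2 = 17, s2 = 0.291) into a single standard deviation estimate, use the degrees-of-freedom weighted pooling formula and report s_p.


s_p = sqrt(((n1-1)*s1^2 + (n2-1)*s2^2) / (n1+n2-2))
numerator = (17-1)*1.863^2 + (17-1)*0.291^2 = 55.532304 + 1.354896 = 56.8872
denominator = 17 + 17 - 2 = 32
s_p^2 = 56.8872 / 32 = 1.777725
s_p = sqrt(1.777725) = 1.3333

1.3333


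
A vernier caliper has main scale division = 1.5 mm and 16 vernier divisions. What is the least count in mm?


LC = MSD / n_div
= 1.5 / 16
= 0.0938

0.0938


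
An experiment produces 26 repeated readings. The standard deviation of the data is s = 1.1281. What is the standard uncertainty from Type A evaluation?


u_A = s / sqrt(n)
u_A = 1.1281 / sqrt(26)
u_A = 1.1281 / 5.0990195
u_A = 0.2212

0.2212


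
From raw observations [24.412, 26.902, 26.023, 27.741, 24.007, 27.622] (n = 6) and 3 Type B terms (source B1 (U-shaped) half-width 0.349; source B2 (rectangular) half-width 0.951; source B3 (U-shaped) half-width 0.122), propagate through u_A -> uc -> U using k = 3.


mean = (24.412 + 26.902 + 26.023 + 27.741 + 24.007 + 27.622) / 6 = 26.11783333
s = sqrt(sum((x - mean)^2)/(n-1)) = 1.6054023
u_A = s / sqrt(n) = 1.6054023 / sqrt(6) = 0.65540274
u_B1 = 0.349 / sqrt(2) = 0.24678027
u_B2 = 0.951 / sqrt(3) = 0.54906011
u_B3 = 0.122 / sqrt(2) = 0.086267027
uc = sqrt(0.65540274^2 + 0.24678027^2 + 0.54906011^2 + 0.086267027^2) = 0.89407061
U = k * uc = 3 * 0.89407061
U = 2.6822

2.6822


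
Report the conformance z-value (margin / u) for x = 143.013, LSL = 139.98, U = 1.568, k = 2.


u = U / k = 1.568 / 2 = 0.784
margin = |LSL - x| = |139.98 - 143.013| = 3.033
z = margin / u = 3.033 / 0.784
z = 3.8686

3.8686


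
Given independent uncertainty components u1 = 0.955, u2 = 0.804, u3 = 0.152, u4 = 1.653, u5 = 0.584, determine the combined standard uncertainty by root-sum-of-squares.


uc = sqrt(0.955^2 + 0.804^2 + 0.152^2 + 1.653^2 + 0.584^2)
uc = sqrt(4.65501)
uc = 2.1575

2.1575


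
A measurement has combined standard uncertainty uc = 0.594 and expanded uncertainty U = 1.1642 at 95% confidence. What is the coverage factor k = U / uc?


k = U / uc
k = 1.1642 / 0.594
k = 1.96

1.96


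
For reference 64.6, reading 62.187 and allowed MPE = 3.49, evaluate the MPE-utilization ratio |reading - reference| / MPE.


e = indication - reference = 62.187 - 64.6 = -2.4130
|e| = 2.4130
ratio = |e| / MPE = 2.4130 / 3.49
ratio = 0.6914

0.6914


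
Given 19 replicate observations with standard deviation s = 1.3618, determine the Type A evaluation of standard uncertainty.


u_A = s / sqrt(n)
u_A = 1.3618 / sqrt(19)
u_A = 1.3618 / 4.3588989
u_A = 0.3124

0.3124


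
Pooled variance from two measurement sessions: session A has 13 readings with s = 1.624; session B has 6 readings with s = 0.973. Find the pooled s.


s_p = sqrt(((n1-1)*s1^2 + (n2-1)*s2^2) / (n1+n2-2))
numerator = (13-1)*1.624^2 + (6-1)*0.973^2 = 31.648512 + 4.733645 = 36.382157
denominator = 13 + 6 - 2 = 17
s_p^2 = 36.382157 / 17 = 2.1401269
s_p = sqrt(2.1401269) = 1.4629

1.4629


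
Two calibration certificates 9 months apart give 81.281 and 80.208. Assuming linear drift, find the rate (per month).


rate = (v2 - v1) / months
= (80.208 - 81.281) / 9
= -1.0730 / 9
= -0.1192

-0.1192


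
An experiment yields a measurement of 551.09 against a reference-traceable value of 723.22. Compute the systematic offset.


Systematic error = measured - true
= 551.09 - 723.22
= -172.1300

-172.1300


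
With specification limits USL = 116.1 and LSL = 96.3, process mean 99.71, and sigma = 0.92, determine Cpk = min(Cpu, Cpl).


Cpu = (USL - mean) / (3*sigma) = (116.1 - 99.71) / (3*0.92) = 5.9384
Cpl = (mean - LSL) / (3*sigma) = (99.71 - 96.3) / (3*0.92) = 1.2355
Cpk = min(Cpu, Cpl) = 1.2355

1.2355


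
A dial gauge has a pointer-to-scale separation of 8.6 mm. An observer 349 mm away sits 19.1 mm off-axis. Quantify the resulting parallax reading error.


error = h * offset / d
= 8.6 * 19.1 / 349
= 0.4707

0.4707


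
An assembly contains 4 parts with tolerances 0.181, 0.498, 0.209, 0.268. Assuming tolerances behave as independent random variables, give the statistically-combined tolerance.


RSS = sqrt(0.181^2 + 0.498^2 + 0.209^2 + 0.268^2)
= sqrt(0.39627)
= 0.6295

0.6295


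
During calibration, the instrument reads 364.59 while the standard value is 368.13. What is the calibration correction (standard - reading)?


Correction = standard - reading
= 368.13 - 364.59
= 3.5400

3.5400


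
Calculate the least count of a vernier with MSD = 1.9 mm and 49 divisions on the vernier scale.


LC = MSD / n_div
= 1.9 / 49
= 0.0388

0.0388


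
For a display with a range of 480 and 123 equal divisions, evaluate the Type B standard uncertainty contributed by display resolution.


resolution = range / divisions
resolution = 480 / 123 = 3.902439
u_res = resolution / (2*sqrt(3))
u_res = 3.902439 / 3.4641016
u_res = 1.1265

1.1265


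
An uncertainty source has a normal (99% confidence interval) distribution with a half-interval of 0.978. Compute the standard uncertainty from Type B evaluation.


u_B = half_width / 2.576
u_B = 0.978 / 2.576
u_B = 0.3797

0.3797


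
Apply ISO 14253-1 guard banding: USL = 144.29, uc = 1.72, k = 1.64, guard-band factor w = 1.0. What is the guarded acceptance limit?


U = k * uc = 1.64 * 1.72 = 2.8208
guard band g = w * U = 1.0 * 2.8208 = 2.8208
AL = USL - g = 144.29 - 2.8208
AL = 141.4692

141.4692


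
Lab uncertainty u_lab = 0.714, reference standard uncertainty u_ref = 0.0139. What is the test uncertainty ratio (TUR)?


TUR = u_lab / u_ref
= 0.714 / 0.0139
= 51.3669

51.3669


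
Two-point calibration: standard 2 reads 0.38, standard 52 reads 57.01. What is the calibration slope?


slope = (y2 - y1) / (x2 - x1)
= (57.01 - 0.38) / (52 - 2)
= 56.6300 / 50
= 1.1326

1.1326


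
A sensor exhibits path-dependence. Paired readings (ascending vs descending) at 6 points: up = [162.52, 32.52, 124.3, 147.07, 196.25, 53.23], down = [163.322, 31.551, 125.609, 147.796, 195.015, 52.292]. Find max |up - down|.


|162.52 - 163.322| = 0.8020
|32.52 - 31.551| = 0.9690
|124.3 - 125.609| = 1.3090
|147.07 - 147.796| = 0.7260
|196.25 - 195.015| = 1.2350
|53.23 - 52.292| = 0.9380
hysteresis = max(diffs) = 1.3090

1.3090


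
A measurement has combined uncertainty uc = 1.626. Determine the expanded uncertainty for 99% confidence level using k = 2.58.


U = k * uc
U = 2.58 * 1.626
U = 4.1951

4.1951


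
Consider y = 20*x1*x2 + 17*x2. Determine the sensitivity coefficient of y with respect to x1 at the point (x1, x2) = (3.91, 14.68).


y = 20*x1*x2 + 17*x2
dy/dx1 = 20*x2
Evaluate at x2 = 14.68: c1 = 20 * 14.68
c1 = 293.6000

293.6000


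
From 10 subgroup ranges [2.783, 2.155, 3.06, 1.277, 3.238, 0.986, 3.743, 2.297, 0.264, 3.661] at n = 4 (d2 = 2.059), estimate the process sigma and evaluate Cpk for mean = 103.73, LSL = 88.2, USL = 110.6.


R_bar = (2.783 + 2.155 + 3.06 + 1.277 + 3.238 + 0.986 + 3.743 + 2.297 + 0.264 + 3.661) / 10 = 2.3464
sigma = R_bar / d2 = 2.3464 / 2.059 = 1.1395823
Cp = (USL - LSL)/(6*sigma) = (110.6 - 88.2)/(6*1.1395823) = 3.2761
Cpu = (110.6 - 103.73)/(3*1.1395823) = 2.0095
Cpl = (103.73 - 88.2)/(3*1.1395823) = 4.5426
Cpk = min(Cpu, Cpl) = 2.0095

2.0095


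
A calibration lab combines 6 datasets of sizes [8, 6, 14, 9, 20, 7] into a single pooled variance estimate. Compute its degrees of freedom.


nu = sum_i (n_i - 1)
nu = ((8 - 1) + (6 - 1) + (14 - 1) + (9 - 1) + (20 - 1) + (7 - 1))
nu = 7 + 5 + 13 + 8 + 19 + 6
nu = 58

58


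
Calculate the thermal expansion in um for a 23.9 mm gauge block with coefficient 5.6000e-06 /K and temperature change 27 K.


dL = L * alpha * dT
= 23.9 * 5.6000e-06 * 27
= 0.0036137 mm
dL_um = 0.0036137 * 1000 = 3.6137 um

3.6137


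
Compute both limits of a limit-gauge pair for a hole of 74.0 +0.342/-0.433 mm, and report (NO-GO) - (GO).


GO = nominal - lower_tol (smallest hole = maximum material condition)
GO = 74.0 - 0.433 = 73.567
NO-GO = nominal + upper_tol (largest hole = least material condition)
NO-GO = 74.0 + 0.342 = 74.342
spread = NO-GO - GO = 74.342 - 73.567 = 0.7750

0.7750


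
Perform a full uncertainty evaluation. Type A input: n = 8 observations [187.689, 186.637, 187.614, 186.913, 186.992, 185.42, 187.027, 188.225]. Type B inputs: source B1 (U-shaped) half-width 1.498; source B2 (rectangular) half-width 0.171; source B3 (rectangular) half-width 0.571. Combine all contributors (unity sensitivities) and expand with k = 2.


mean = (187.689 + 186.637 + 187.614 + 186.913 + 186.992 + 185.42 + 187.027 + 188.225) / 8 = 187.064625
s = sqrt(sum((x - mean)^2)/(n-1)) = 0.84138168
u_A = s / sqrt(n) = 0.84138168 / sqrt(8) = 0.29747335
u_B1 = 1.498 / sqrt(2) = 1.059246
u_B2 = 0.171 / sqrt(3) = 0.098726896
u_B3 = 0.571 / sqrt(3) = 0.329667
uc = sqrt(0.29747335^2 + 1.059246^2 + 0.098726896^2 + 0.329667^2) = 1.1527878
U = k * uc = 2 * 1.1527878
U = 2.3056

2.3056


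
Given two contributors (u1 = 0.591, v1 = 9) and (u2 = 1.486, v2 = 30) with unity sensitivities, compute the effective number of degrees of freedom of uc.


uc = sqrt(u1^2 + u2^2) = sqrt(0.591^2 + 1.486^2) = 1.5992114
v_eff = uc^4 / (u1^4/v1 + u2^4/v2)
= 1.5992114^4 / (0.591^4/9 + 1.486^4/30)
= 6.5406891 / 0.1760929
v_eff = 37.1434

37.1434


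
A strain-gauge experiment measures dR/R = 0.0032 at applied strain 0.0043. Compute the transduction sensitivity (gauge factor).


GF = (dR/R) / epsilon
= 0.0032 / 0.0043
= 0.7442

0.7442


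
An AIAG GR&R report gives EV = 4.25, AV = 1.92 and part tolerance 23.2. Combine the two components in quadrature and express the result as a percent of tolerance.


GRR = sqrt(EV^2 + AV^2) = sqrt(4.25^2 + 1.92^2) = 4.6635716
%GRR = GRR / tol * 100 = 4.6635716 / 23.2 * 100
%GRR = 20.1016

20.1016


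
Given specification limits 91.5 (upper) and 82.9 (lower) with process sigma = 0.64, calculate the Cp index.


Cp = (USL - LSL) / (6 * sigma)
= (91.5 - 82.9) / (6 * 0.64)
= 8.6000 / 3.8400
= 2.2396

2.2396


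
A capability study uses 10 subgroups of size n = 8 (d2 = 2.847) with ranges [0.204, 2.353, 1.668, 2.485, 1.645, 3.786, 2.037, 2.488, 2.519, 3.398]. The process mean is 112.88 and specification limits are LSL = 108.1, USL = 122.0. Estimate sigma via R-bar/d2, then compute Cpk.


R_bar = (0.204 + 2.353 + 1.668 + 2.485 + 1.645 + 3.786 + 2.037 + 2.488 + 2.519 + 3.398) / 10 = 2.2583
sigma = R_bar / d2 = 2.2583 / 2.847 = 0.79322093
Cp = (USL - LSL)/(6*sigma) = (122.0 - 108.1)/(6*0.79322093) = 2.9206
Cpu = (122.0 - 112.88)/(3*0.79322093) = 3.8325
Cpl = (112.88 - 108.1)/(3*0.79322093) = 2.0087
Cpk = min(Cpu, Cpl) = 2.0087

2.0087


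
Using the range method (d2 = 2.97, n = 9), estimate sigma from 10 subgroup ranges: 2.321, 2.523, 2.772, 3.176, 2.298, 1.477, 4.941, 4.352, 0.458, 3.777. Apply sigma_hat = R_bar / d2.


R_bar = (2.321 + 2.523 + 2.772 + 3.176 + 2.298 + 1.477 + 4.941 + 4.352 + 0.458 + 3.777) / 10
R_bar = 28.095 / 10 = 2.8095
sigma_hat = R_bar / d2 = 2.8095 / 2.97 = 0.9460

0.9460


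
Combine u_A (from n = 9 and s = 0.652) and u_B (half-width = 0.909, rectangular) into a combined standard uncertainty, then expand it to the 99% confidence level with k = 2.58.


u_A = s / sqrt(n) = 0.652 / sqrt(9) = 0.21733333
u_B = half_width / sqrt(3) = 0.909 / sqrt(3) = 0.52481139
uc = sqrt(u_A^2 + u_B^2) = sqrt(0.21733333^2 + 0.52481139^2) = 0.56803237
U = k * uc = 2.58 * 0.56803237
U = 1.4655

1.4655


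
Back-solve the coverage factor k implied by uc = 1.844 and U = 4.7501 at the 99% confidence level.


k = U / uc
k = 4.7501 / 1.844
k = 2.576

2.576


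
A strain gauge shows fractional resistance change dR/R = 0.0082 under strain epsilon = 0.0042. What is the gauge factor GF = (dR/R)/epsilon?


GF = (dR/R) / epsilon
= 0.0082 / 0.0042
= 1.9524

1.9524


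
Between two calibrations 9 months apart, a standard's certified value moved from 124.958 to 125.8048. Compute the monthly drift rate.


rate = (v2 - v1) / months
= (125.8048 - 124.958) / 9
= 0.8468 / 9
= 0.0941

0.0941


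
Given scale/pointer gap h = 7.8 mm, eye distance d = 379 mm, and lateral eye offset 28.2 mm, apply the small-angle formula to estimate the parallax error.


error = h * offset / d
= 7.8 * 28.2 / 379
= 0.5804

0.5804


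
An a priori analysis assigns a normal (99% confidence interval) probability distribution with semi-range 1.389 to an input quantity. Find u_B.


u_B = half_width / 2.576
u_B = 1.389 / 2.576
u_B = 0.5392

0.5392


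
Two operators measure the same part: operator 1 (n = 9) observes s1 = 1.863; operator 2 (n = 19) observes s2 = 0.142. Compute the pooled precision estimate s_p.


s_p = sqrt(((n1-1)*s1^2 + (n2-1)*s2^2) / (n1+n2-2))
numerator = (9-1)*1.863^2 + (19-1)*0.142^2 = 27.766152 + 0.362952 = 28.129104
denominator = 9 + 19 - 2 = 26
s_p^2 = 28.129104 / 26 = 1.0818886
s_p = sqrt(1.0818886) = 1.0401

1.0401


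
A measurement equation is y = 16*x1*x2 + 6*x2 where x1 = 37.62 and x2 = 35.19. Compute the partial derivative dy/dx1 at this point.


y = 16*x1*x2 + 6*x2
dy/dx1 = 16*x2
Evaluate at x2 = 35.19: c1 = 16 * 35.19
c1 = 563.0400

563.0400


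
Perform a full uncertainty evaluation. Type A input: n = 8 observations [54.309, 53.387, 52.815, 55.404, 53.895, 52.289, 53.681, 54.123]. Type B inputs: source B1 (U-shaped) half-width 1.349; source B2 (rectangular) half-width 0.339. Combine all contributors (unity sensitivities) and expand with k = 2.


mean = (54.309 + 53.387 + 52.815 + 55.404 + 53.895 + 52.289 + 53.681 + 54.123) / 8 = 53.737875
s = sqrt(sum((x - mean)^2)/(n-1)) = 0.95262426
u_A = s / sqrt(n) = 0.95262426 / sqrt(8) = 0.33680354
u_B1 = 1.349 / sqrt(2) = 0.95388705
u_B2 = 0.339 / sqrt(3) = 0.19572174
uc = sqrt(0.33680354^2 + 0.95388705^2 + 0.19572174^2) = 1.0303612
U = k * uc = 2 * 1.0303612
U = 2.0607

2.0607


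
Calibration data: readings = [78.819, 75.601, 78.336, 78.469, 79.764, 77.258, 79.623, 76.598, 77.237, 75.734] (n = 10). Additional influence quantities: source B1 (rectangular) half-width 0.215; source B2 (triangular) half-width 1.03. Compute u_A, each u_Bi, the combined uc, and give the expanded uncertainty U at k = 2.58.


mean = (78.819 + 75.601 + 78.336 + 78.469 + 79.764 + 77.258 + 79.623 + 76.598 + 77.237 + 75.734) / 10 = 77.7439
s = sqrt(sum((x - mean)^2)/(n-1)) = 1.4937598
u_A = s / sqrt(n) = 1.4937598 / sqrt(10) = 0.47236832
u_B1 = 0.215 / sqrt(3) = 0.12413031
u_B2 = 1.03 / sqrt(6) = 0.42049574
uc = sqrt(0.47236832^2 + 0.12413031^2 + 0.42049574^2) = 0.64448183
U = k * uc = 2.58 * 0.64448183
U = 1.6628

1.6628


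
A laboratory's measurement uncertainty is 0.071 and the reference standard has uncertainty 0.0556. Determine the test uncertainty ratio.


TUR = u_lab / u_ref
= 0.071 / 0.0556
= 1.2770

1.2770


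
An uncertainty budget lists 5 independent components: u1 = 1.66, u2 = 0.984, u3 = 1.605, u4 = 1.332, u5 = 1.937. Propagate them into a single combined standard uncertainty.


uc = sqrt(1.66^2 + 0.984^2 + 1.605^2 + 1.332^2 + 1.937^2)
uc = sqrt(11.826074)
uc = 3.4389

3.4389


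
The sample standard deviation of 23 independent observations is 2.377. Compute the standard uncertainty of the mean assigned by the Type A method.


u_A = s / sqrt(n)
u_A = 2.377 / sqrt(23)
u_A = 2.377 / 4.7958315
u_A = 0.4956

0.4956


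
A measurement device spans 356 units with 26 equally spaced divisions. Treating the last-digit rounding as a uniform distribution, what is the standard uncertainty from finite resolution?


resolution = range / divisions
resolution = 356 / 26 = 13.692308
u_res = resolution / (2*sqrt(3))
u_res = 13.692308 / 3.4641016
u_res = 3.9526

3.9526


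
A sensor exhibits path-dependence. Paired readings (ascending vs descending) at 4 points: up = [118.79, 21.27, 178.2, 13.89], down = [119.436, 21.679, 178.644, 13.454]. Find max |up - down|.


|118.79 - 119.436| = 0.6460
|21.27 - 21.679| = 0.4090
|178.2 - 178.644| = 0.4440
|13.89 - 13.454| = 0.4360
hysteresis = max(diffs) = 0.6460

0.6460


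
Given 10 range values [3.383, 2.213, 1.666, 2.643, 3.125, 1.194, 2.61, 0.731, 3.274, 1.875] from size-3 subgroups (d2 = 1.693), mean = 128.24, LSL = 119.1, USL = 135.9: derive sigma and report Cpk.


R_bar = (3.383 + 2.213 + 1.666 + 2.643 + 3.125 + 1.194 + 2.61 + 0.731 + 3.274 + 1.875) / 10 = 2.2714
sigma = R_bar / d2 = 2.2714 / 1.693 = 1.3416421
Cp = (USL - LSL)/(6*sigma) = (135.9 - 119.1)/(6*1.3416421) = 2.0870
Cpu = (135.9 - 128.24)/(3*1.3416421) = 1.9031
Cpl = (128.24 - 119.1)/(3*1.3416421) = 2.2708
Cpk = min(Cpu, Cpl) = 1.9031

1.9031


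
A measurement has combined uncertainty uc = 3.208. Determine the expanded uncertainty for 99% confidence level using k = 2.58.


U = k * uc
U = 2.58 * 3.208
U = 8.2766

8.2766


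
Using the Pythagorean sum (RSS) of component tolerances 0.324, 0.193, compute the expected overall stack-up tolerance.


RSS = sqrt(0.324^2 + 0.193^2)
= sqrt(0.142225)
= 0.3771

0.3771


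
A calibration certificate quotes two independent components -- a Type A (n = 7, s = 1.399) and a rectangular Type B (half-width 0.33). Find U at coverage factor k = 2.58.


u_A = s / sqrt(n) = 1.399 / sqrt(7) = 0.5287723
u_B = half_width / sqrt(3) = 0.33 / sqrt(3) = 0.19052559
uc = sqrt(u_A^2 + u_B^2) = sqrt(0.5287723^2 + 0.19052559^2) = 0.56204995
U = k * uc = 2.58 * 0.56204995
U = 1.4501

1.4501


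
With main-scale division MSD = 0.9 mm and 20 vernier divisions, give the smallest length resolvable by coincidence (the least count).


LC = MSD / n_div
= 0.9 / 20
= 0.0450

0.0450


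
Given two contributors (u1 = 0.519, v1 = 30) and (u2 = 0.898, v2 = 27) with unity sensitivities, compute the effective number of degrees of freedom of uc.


uc = sqrt(u1^2 + u2^2) = sqrt(0.519^2 + 0.898^2) = 1.0371909
v_eff = uc^4 / (u1^4/v1 + u2^4/v2)
= 1.0371909^4 / (0.519^4/30 + 0.898^4/27)
= 1.1572703 / 0.026503231
v_eff = 43.6653

43.6653


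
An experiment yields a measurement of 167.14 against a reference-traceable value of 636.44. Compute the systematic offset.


Systematic error = measured - true
= 167.14 - 636.44
= -469.3000

-469.3000


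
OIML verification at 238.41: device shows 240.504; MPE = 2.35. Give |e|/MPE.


e = indication - reference = 240.504 - 238.41 = 2.0940
|e| = 2.0940
ratio = |e| / MPE = 2.0940 / 2.35
ratio = 0.8911

0.8911


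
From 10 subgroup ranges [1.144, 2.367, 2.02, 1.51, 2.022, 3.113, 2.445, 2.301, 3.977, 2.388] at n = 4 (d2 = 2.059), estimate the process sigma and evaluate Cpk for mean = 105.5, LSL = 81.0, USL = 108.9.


R_bar = (1.144 + 2.367 + 2.02 + 1.51 + 2.022 + 3.113 + 2.445 + 2.301 + 3.977 + 2.388) / 10 = 2.3287
sigma = R_bar / d2 = 2.3287 / 2.059 = 1.1309859
Cp = (USL - LSL)/(6*sigma) = (108.9 - 81.0)/(6*1.1309859) = 4.1115
Cpu = (108.9 - 105.5)/(3*1.1309859) = 1.0021
Cpl = (105.5 - 81.0)/(3*1.1309859) = 7.2208
Cpk = min(Cpu, Cpl) = 1.0021

1.0021


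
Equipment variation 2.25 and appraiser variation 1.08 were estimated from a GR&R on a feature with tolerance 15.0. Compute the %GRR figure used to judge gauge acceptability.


GRR = sqrt(EV^2 + AV^2) = sqrt(2.25^2 + 1.08^2) = 2.4957764
%GRR = GRR / tol * 100 = 2.4957764 / 15.0 * 100
%GRR = 16.6385

16.6385


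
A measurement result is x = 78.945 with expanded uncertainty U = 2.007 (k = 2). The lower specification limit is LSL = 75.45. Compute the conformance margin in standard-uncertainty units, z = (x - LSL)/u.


u = U / k = 2.007 / 2 = 1.0035
margin = |LSL - x| = |75.45 - 78.945| = 3.495
z = margin / u = 3.495 / 1.0035
z = 3.4828

3.4828


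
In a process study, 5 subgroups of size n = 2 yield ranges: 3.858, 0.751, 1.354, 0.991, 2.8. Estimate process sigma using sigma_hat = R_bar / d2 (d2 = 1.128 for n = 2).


R_bar = (3.858 + 0.751 + 1.354 + 0.991 + 2.8) / 5
R_bar = 9.754 / 5 = 1.9508
sigma_hat = R_bar / d2 = 1.9508 / 1.128 = 1.7294

1.7294


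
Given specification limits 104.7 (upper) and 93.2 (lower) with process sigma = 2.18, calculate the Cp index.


Cp = (USL - LSL) / (6 * sigma)
= (104.7 - 93.2) / (6 * 2.18)
= 11.5000 / 13.0800
= 0.8792

0.8792


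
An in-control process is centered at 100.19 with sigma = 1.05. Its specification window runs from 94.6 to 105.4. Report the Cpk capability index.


Cpu = (USL - mean) / (3*sigma) = (105.4 - 100.19) / (3*1.05) = 1.6540
Cpl = (mean - LSL) / (3*sigma) = (100.19 - 94.6) / (3*1.05) = 1.7746
Cpk = min(Cpu, Cpl) = 1.6540

1.6540


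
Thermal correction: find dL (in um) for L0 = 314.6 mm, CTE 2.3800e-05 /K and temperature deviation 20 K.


dL = L * alpha * dT
= 314.6 * 2.3800e-05 * 20
= 0.1497496 mm
dL_um = 0.1497496 * 1000 = 149.7496 um

149.7496


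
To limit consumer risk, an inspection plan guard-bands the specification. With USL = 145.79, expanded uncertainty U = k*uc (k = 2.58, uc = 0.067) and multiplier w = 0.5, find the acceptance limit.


U = k * uc = 2.58 * 0.067 = 0.17286
guard band g = w * U = 0.5 * 0.17286 = 0.08643
AL = USL - g = 145.79 - 0.08643
AL = 145.7036

145.7036


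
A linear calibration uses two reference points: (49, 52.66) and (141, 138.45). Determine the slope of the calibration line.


slope = (y2 - y1) / (x2 - x1)
= (138.45 - 52.66) / (141 - 49)
= 85.7900 / 92
= 0.9325

0.9325


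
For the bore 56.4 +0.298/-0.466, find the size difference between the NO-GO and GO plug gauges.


GO = nominal - lower_tol (smallest hole = maximum material condition)
GO = 56.4 - 0.466 = 55.934
NO-GO = nominal + upper_tol (largest hole = least material condition)
NO-GO = 56.4 + 0.298 = 56.698
spread = NO-GO - GO = 56.698 - 55.934 = 0.7640

0.7640


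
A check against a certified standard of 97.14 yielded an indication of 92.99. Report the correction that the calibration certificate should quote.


Correction = standard - reading
= 97.14 - 92.99
= 4.1500

4.1500


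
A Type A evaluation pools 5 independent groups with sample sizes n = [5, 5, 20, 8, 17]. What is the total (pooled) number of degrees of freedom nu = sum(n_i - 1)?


nu = sum_i (n_i - 1)
nu = ((5 - 1) + (5 - 1) + (20 - 1) + (8 - 1) + (17 - 1))
nu = 4 + 4 + 19 + 7 + 16
nu = 50

50


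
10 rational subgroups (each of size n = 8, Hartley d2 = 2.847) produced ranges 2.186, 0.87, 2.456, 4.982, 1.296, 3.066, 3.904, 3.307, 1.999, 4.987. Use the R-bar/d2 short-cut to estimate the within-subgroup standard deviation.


R_bar = (2.186 + 0.87 + 2.456 + 4.982 + 1.296 + 3.066 + 3.904 + 3.307 + 1.999 + 4.987) / 10
R_bar = 29.053 / 10 = 2.9053
sigma_hat = R_bar / d2 = 2.9053 / 2.847 = 1.0205

1.0205


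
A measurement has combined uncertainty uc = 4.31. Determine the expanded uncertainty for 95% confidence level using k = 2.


U = k * uc
U = 2 * 4.31
U = 8.6200

8.6200


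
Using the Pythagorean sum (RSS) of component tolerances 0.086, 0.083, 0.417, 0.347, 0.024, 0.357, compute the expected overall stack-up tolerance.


RSS = sqrt(0.086^2 + 0.083^2 + 0.417^2 + 0.347^2 + 0.024^2 + 0.357^2)
= sqrt(0.436608)
= 0.6608

0.6608


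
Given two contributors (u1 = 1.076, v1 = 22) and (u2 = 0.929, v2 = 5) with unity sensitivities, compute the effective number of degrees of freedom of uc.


uc = sqrt(u1^2 + u2^2) = sqrt(1.076^2 + 0.929^2) = 1.4215544
v_eff = uc^4 / (u1^4/v1 + u2^4/v2)
= 1.4215544^4 / (1.076^4/22 + 0.929^4/5)
= 4.083701 / 0.20989728
v_eff = 19.4557

19.4557


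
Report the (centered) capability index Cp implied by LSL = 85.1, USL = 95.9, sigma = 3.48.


Cp = (USL - LSL) / (6 * sigma)
= (95.9 - 85.1) / (6 * 3.48)
= 10.8000 / 20.8800
= 0.5172

0.5172


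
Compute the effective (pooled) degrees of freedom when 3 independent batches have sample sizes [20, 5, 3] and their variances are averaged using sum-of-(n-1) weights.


nu = sum_i (n_i - 1)
nu = ((20 - 1) + (5 - 1) + (3 - 1))
nu = 19 + 4 + 2
nu = 25

25


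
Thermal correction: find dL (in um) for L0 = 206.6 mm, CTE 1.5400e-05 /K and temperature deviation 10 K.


dL = L * alpha * dT
= 206.6 * 1.5400e-05 * 10
= 0.0318164 mm
dL_um = 0.0318164 * 1000 = 31.8164 um

31.8164


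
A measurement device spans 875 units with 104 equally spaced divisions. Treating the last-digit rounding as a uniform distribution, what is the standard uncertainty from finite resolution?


resolution = range / divisions
resolution = 875 / 104 = 8.4134615
u_res = resolution / (2*sqrt(3))
u_res = 8.4134615 / 3.4641016
u_res = 2.4288

2.4288


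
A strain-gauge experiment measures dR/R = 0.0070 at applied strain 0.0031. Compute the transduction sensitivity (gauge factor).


GF = (dR/R) / epsilon
= 0.0070 / 0.0031
= 2.2581

2.2581


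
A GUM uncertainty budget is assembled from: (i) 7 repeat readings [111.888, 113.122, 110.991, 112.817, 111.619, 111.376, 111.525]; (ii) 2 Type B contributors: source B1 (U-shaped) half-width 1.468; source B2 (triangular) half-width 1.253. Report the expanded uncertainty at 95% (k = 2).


mean = (111.888 + 113.122 + 110.991 + 112.817 + 111.619 + 111.376 + 111.525) / 7 = 111.9054286
s = sqrt(sum((x - mean)^2)/(n-1)) = 0.78044365
u_A = s / sqrt(n) = 0.78044365 / sqrt(7) = 0.29497997
u_B1 = 1.468 / sqrt(2) = 1.0380328
u_B2 = 1.253 / sqrt(6) = 0.51153511
uc = sqrt(0.29497997^2 + 1.0380328^2 + 0.51153511^2) = 1.1942334
U = k * uc = 2 * 1.1942334
U = 2.3885

2.3885


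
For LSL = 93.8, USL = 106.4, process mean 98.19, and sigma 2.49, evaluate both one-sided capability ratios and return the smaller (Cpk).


Cpu = (USL - mean) / (3*sigma) = (106.4 - 98.19) / (3*2.49) = 1.0991
Cpl = (mean - LSL) / (3*sigma) = (98.19 - 93.8) / (3*2.49) = 0.5877
Cpk = min(Cpu, Cpl) = 0.5877

0.5877


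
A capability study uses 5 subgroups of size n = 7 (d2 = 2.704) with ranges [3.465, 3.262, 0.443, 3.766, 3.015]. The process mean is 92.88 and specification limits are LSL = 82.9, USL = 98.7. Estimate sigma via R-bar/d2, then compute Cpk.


R_bar = (3.465 + 3.262 + 0.443 + 3.766 + 3.015) / 5 = 2.7902
sigma = R_bar / d2 = 2.7902 / 2.704 = 1.0318787
Cp = (USL - LSL)/(6*sigma) = (98.7 - 82.9)/(6*1.0318787) = 2.5520
Cpu = (98.7 - 92.88)/(3*1.0318787) = 1.8801
Cpl = (92.88 - 82.9)/(3*1.0318787) = 3.2239
Cpk = min(Cpu, Cpl) = 1.8801

1.8801


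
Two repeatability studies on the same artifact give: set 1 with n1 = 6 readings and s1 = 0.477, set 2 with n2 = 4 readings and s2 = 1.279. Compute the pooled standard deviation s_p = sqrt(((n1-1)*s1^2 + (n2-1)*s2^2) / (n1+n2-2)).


s_p = sqrt(((n1-1)*s1^2 + (n2-1)*s2^2) / (n1+n2-2))
numerator = (6-1)*0.477^2 + (4-1)*1.279^2 = 1.137645 + 4.907523 = 6.045168
denominator = 6 + 4 - 2 = 8
s_p^2 = 6.045168 / 8 = 0.755646
s_p = sqrt(0.755646) = 0.8693

0.8693


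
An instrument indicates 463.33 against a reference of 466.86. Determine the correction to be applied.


Correction = standard - reading
= 466.86 - 463.33
= 3.5300

3.5300


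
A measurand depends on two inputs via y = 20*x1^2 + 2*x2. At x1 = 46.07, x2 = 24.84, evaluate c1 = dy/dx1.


y = 20*x1^2 + 2*x2
dy/dx1 = 2*20*x1
Evaluate at x1 = 46.07: c1 = 40 * 46.07
c1 = 1842.8000

1842.8000


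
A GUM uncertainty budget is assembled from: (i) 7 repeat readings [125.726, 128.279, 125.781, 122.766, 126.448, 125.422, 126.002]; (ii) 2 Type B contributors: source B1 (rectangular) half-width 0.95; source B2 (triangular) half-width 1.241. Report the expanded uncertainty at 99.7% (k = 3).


mean = (125.726 + 128.279 + 125.781 + 122.766 + 126.448 + 125.422 + 126.002) / 7 = 125.7748571
s = sqrt(sum((x - mean)^2)/(n-1)) = 1.6307259
u_A = s / sqrt(n) = 1.6307259 / sqrt(7) = 0.61635646
u_B1 = 0.95 / sqrt(3) = 0.54848276
u_B2 = 1.241 / sqrt(6) = 0.50663613
uc = sqrt(0.61635646^2 + 0.54848276^2 + 0.50663613^2) = 0.96819874
U = k * uc = 3 * 0.96819874
U = 2.9046

2.9046


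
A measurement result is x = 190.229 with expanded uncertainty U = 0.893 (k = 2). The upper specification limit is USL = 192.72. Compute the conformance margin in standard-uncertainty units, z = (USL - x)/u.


u = U / k = 0.893 / 2 = 0.4465
margin = |USL - x| = |192.72 - 190.229| = 2.491
z = margin / u = 2.491 / 0.4465
z = 5.5789

5.5789


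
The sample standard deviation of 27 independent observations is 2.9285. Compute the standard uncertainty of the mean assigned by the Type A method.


u_A = s / sqrt(n)
u_A = 2.9285 / sqrt(27)
u_A = 2.9285 / 5.1961524
u_A = 0.5636

0.5636


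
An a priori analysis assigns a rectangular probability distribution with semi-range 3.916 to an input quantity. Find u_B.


u_B = half_width / sqrt(3)
u_B = 3.916 / 1.7320508
u_B = 2.2609

2.2609


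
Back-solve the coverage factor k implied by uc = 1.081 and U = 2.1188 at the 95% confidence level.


k = U / uc
k = 2.1188 / 1.081
k = 1.96

1.96


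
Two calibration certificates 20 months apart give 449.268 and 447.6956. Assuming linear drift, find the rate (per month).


rate = (v2 - v1) / months
= (447.6956 - 449.268) / 20
= -1.5724 / 20
= -0.0786

-0.0786


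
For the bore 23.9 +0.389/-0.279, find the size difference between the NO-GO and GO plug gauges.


GO = nominal - lower_tol (smallest hole = maximum material condition)
GO = 23.9 - 0.279 = 23.621
NO-GO = nominal + upper_tol (largest hole = least material condition)
NO-GO = 23.9 + 0.389 = 24.289
spread = NO-GO - GO = 24.289 - 23.621 = 0.6680

0.6680


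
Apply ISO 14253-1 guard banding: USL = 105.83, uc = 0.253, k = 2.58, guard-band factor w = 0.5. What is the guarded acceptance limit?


U = k * uc = 2.58 * 0.253 = 0.65274
guard band g = w * U = 0.5 * 0.65274 = 0.32637
AL = USL - g = 105.83 - 0.32637
AL = 105.5036

105.5036


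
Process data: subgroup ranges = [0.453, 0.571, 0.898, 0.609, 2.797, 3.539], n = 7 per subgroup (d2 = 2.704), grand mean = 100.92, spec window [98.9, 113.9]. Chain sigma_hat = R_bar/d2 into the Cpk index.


R_bar = (0.453 + 0.571 + 0.898 + 0.609 + 2.797 + 3.539) / 6 = 1.4778333
sigma = R_bar / d2 = 1.4778333 / 2.704 = 0.54653598
Cp = (USL - LSL)/(6*sigma) = (113.9 - 98.9)/(6*0.54653598) = 4.5743
Cpu = (113.9 - 100.92)/(3*0.54653598) = 7.9165
Cpl = (100.92 - 98.9)/(3*0.54653598) = 1.2320
Cpk = min(Cpu, Cpl) = 1.2320

1.2320


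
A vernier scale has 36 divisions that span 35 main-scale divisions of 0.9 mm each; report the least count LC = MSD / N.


LC = MSD / n_div
= 0.9 / 36
= 0.0250

0.0250


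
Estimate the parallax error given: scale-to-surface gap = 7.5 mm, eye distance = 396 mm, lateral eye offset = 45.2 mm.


error = h * offset / d
= 7.5 * 45.2 / 396
= 0.8561

0.8561


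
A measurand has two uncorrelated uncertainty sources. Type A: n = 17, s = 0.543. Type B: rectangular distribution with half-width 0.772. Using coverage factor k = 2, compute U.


u_A = s / sqrt(n) = 0.543 / sqrt(17) = 0.13169684
u_B = half_width / sqrt(3) = 0.772 / sqrt(3) = 0.44571441
uc = sqrt(u_A^2 + u_B^2) = sqrt(0.13169684^2 + 0.44571441^2) = 0.4647638
U = k * uc = 2 * 0.4647638
U = 0.9295

0.9295


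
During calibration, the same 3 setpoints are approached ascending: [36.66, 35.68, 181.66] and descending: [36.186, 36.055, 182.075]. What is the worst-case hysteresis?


|36.66 - 36.186| = 0.4740
|35.68 - 36.055| = 0.3750
|181.66 - 182.075| = 0.4150
hysteresis = max(diffs) = 0.4740

0.4740


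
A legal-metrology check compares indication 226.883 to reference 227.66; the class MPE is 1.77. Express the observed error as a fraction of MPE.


e = indication - reference = 226.883 - 227.66 = -0.7770
|e| = 0.7770
ratio = |e| / MPE = 0.7770 / 1.77
ratio = 0.4390

0.4390


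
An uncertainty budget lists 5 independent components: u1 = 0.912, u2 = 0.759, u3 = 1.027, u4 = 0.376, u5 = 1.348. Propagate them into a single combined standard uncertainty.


uc = sqrt(0.912^2 + 0.759^2 + 1.027^2 + 0.376^2 + 1.348^2)
uc = sqrt(4.421034)
uc = 2.1026

2.1026


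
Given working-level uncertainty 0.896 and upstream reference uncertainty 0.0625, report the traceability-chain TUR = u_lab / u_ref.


TUR = u_lab / u_ref
= 0.896 / 0.0625
= 14.3360

14.3360


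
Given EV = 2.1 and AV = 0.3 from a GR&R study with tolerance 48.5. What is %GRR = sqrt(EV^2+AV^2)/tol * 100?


GRR = sqrt(EV^2 + AV^2) = sqrt(2.1^2 + 0.3^2) = 2.1213203
%GRR = GRR / tol * 100 = 2.1213203 / 48.5 * 100
%GRR = 4.3739

4.3739


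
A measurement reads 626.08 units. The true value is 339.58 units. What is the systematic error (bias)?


Systematic error = measured - true
= 626.08 - 339.58
= 286.5000

286.5000


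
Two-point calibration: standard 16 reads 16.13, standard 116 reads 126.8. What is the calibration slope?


slope = (y2 - y1) / (x2 - x1)
= (126.8 - 16.13) / (116 - 16)
= 110.6700 / 100
= 1.1067

1.1067


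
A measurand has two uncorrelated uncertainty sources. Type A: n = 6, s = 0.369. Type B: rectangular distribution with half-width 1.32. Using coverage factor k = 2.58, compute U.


u_A = s / sqrt(n) = 0.369 / sqrt(6) = 0.15064362
u_B = half_width / sqrt(3) = 1.32 / sqrt(3) = 0.76210236
uc = sqrt(u_A^2 + u_B^2) = sqrt(0.15064362^2 + 0.76210236^2) = 0.77684845
U = k * uc = 2.58 * 0.77684845
U = 2.0043

2.0043


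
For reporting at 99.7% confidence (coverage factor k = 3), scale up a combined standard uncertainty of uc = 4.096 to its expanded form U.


U = k * uc
U = 3 * 4.096
U = 12.2880

12.2880


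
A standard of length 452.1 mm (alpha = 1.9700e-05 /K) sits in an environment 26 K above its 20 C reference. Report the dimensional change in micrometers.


dL = L * alpha * dT
= 452.1 * 1.9700e-05 * 26
= 0.2315656 mm
dL_um = 0.2315656 * 1000 = 231.5656 um

231.5656


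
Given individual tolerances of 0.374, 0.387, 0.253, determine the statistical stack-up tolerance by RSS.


RSS = sqrt(0.374^2 + 0.387^2 + 0.253^2)
= sqrt(0.353654)
= 0.5947

0.5947


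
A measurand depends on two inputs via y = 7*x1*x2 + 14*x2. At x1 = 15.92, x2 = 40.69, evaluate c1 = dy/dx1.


y = 7*x1*x2 + 14*x2
dy/dx1 = 7*x2
Evaluate at x2 = 40.69: c1 = 7 * 40.69
c1 = 284.8300

284.8300


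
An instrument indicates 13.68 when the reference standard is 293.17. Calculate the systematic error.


Systematic error = measured - true
= 13.68 - 293.17
= -279.4900

-279.4900


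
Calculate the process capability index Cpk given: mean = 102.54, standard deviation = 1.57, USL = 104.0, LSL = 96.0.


Cpu = (USL - mean) / (3*sigma) = (104.0 - 102.54) / (3*1.57) = 0.3100
Cpl = (mean - LSL) / (3*sigma) = (102.54 - 96.0) / (3*1.57) = 1.3885
Cpk = min(Cpu, Cpl) = 0.3100

0.3100


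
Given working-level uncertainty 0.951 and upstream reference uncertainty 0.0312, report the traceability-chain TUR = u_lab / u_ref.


TUR = u_lab / u_ref
= 0.951 / 0.0312
= 30.4808

30.4808
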